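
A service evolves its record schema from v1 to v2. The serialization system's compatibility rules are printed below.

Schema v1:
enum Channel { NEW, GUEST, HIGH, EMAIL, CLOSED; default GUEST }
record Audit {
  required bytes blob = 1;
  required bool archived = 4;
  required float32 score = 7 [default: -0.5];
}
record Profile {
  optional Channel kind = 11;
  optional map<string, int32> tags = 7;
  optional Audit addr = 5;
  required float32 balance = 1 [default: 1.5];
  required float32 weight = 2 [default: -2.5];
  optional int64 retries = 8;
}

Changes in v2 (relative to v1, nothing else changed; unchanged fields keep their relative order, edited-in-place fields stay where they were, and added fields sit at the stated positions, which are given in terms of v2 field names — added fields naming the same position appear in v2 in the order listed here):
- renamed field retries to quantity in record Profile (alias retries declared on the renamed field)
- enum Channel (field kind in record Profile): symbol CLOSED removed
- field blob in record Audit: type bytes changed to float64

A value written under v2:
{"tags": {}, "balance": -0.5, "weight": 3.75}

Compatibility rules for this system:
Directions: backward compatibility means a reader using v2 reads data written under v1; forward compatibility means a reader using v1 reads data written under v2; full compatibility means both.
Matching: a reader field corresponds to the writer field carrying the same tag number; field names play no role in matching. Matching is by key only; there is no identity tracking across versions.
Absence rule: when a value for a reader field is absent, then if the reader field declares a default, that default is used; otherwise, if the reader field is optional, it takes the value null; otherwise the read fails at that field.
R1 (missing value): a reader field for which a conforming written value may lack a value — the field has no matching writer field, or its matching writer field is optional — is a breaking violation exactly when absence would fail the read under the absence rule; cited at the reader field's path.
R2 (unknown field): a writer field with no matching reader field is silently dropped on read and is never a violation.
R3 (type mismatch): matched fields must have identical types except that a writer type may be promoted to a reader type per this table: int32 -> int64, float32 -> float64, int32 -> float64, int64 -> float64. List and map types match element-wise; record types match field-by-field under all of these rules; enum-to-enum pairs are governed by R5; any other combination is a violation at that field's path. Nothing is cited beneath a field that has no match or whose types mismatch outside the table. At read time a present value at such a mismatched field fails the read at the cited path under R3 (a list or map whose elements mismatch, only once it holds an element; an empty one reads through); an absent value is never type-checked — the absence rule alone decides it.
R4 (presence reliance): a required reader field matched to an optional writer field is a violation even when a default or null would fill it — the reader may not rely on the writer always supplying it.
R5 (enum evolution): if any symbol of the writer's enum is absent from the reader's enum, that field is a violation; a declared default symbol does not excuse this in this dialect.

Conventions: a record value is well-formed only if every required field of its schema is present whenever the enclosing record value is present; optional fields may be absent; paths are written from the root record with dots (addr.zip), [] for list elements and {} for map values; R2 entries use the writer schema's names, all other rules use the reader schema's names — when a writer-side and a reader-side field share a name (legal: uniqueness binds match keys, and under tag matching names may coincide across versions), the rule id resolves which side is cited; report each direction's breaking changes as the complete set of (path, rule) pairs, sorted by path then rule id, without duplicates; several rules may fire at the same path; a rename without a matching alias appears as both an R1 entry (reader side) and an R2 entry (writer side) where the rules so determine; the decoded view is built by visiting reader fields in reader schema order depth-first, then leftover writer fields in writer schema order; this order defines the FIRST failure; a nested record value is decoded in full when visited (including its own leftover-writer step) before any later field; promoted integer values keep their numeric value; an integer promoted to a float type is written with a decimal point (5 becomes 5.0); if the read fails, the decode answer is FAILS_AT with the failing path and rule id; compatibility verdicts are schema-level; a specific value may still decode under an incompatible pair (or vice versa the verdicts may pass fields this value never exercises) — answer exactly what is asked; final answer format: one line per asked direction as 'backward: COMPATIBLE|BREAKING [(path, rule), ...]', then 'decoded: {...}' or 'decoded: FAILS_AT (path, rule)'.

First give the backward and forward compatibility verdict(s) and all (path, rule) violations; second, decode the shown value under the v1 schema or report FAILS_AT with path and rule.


the writer's type comes first in each Profile pair
backward on Profile — v2 reading data written by v1:
  kind <- kind (Channel -> Channel, writer optional)
  tags <- tags (map<string, int32> -> map<string, int32>, writer optional)
  addr <- addr (Audit -> Audit, writer optional)
  balance <- balance (float32 -> float32, writer required)
  weight <- weight (float32 -> float32, writer required)
  quantity <- retries (int64 -> int64, writer optional)
  addr.blob <- addr.blob (bytes -> float64, writer required)
  addr.archived <- addr.archived (bool -> bool, writer required)
  addr.score <- addr.score (float32 -> float32, writer required)
  violation R3 at addr.blob
  violation R5 at kind
  => 2 violation(s): backward is BREAKING for Profile
forward on Profile — v1 reading data written by v2:
  kind <- kind (Channel -> Channel, writer optional)
  tags <- tags (map<string, int32> -> map<string, int32>, writer optional)
  addr <- addr (Audit -> Audit, writer optional)
  balance <- balance (float32 -> float32, writer required)
  weight <- weight (float32 -> float32, writer required)
  retries <- quantity (int64 -> int64, writer optional)
  addr.blob <- addr.blob (float64 -> bytes, writer required)
  addr.archived <- addr.archived (bool -> bool, writer required)
  addr.score <- addr.score (float32 -> float32, writer required)
  violation R3 at addr.blob
  => 1 violation(s): forward is BREAKING for Profile
migrating the Profile value to v1:
  kind := null (absent, optional -> null)
  tags := {}
  addr := null (absent, optional -> null)
  balance := -0.5
  weight := 3.75
  retries := null (absent, optional -> null)
  => decoded: {"kind": null, "tags": {}, "addr": null, "balance": -0.5, "weight": 3.75, "retries": null}

backward: BREAKING [(addr.blob, R3), (kind, R5)]; forward: BREAKING [(addr.blob, R3)]; decoded: {"kind": null, "tags": {}, "addr": null, "balance": -0.5, "weight": 3.75, "retries": null}


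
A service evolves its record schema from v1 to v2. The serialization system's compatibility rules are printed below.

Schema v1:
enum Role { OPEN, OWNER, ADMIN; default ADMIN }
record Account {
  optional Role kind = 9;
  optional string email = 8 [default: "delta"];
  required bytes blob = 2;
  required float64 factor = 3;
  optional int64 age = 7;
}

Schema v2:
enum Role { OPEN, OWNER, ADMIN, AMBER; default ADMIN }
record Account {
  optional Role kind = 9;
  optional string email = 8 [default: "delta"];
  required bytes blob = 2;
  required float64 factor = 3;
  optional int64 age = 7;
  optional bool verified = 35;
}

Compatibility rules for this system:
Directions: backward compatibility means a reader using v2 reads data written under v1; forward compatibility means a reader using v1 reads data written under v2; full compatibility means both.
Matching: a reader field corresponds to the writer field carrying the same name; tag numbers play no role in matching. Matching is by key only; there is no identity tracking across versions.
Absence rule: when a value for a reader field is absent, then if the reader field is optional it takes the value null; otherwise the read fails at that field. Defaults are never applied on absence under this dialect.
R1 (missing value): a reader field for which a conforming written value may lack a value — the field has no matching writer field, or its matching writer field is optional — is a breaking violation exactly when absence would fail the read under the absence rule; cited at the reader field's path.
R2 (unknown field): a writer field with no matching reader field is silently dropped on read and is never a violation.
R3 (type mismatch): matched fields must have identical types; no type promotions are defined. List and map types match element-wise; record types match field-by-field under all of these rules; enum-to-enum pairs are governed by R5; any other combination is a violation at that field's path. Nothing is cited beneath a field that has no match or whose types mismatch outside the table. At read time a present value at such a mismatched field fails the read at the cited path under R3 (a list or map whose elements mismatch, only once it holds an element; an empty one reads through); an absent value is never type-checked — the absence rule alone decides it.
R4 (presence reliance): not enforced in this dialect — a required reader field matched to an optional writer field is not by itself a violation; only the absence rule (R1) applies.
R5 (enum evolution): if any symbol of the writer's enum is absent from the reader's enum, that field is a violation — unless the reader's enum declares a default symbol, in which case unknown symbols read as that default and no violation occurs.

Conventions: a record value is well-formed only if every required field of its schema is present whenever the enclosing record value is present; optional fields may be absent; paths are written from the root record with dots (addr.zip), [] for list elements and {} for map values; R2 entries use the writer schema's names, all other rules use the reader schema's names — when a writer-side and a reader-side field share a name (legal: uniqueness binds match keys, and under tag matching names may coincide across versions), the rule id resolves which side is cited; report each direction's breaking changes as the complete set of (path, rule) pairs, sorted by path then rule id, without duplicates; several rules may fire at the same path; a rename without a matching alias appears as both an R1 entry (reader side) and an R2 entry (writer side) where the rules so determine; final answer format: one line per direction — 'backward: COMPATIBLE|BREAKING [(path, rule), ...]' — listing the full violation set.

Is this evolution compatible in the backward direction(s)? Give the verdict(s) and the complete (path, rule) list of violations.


backward: COMPATIBLE []

each type pair in Account: writer, then reader
backward pass over Account, reader schema v2, writer schema v1:
  writer optional, Role -> Role: reader kind maps from writer kind
  writer optional, string -> string: reader email maps from writer email
  writer required, bytes -> bytes: reader blob maps from writer blob
  writer required, float64 -> float64: reader factor maps from writer factor
  writer optional, int64 -> int64: reader age maps from writer age
  no writer field matches reader verified
  => backward: COMPATIBLE
remaining Account differences; none change what is asked:
  added field verified to record Account: optional bool, tag 35 (in v2 it sits last) -> triggers nothing under Account's printed rules — same verdict
  enum Role (field kind in record Account): symbol AMBER added -> triggers nothing under Account's printed rules — same verdict


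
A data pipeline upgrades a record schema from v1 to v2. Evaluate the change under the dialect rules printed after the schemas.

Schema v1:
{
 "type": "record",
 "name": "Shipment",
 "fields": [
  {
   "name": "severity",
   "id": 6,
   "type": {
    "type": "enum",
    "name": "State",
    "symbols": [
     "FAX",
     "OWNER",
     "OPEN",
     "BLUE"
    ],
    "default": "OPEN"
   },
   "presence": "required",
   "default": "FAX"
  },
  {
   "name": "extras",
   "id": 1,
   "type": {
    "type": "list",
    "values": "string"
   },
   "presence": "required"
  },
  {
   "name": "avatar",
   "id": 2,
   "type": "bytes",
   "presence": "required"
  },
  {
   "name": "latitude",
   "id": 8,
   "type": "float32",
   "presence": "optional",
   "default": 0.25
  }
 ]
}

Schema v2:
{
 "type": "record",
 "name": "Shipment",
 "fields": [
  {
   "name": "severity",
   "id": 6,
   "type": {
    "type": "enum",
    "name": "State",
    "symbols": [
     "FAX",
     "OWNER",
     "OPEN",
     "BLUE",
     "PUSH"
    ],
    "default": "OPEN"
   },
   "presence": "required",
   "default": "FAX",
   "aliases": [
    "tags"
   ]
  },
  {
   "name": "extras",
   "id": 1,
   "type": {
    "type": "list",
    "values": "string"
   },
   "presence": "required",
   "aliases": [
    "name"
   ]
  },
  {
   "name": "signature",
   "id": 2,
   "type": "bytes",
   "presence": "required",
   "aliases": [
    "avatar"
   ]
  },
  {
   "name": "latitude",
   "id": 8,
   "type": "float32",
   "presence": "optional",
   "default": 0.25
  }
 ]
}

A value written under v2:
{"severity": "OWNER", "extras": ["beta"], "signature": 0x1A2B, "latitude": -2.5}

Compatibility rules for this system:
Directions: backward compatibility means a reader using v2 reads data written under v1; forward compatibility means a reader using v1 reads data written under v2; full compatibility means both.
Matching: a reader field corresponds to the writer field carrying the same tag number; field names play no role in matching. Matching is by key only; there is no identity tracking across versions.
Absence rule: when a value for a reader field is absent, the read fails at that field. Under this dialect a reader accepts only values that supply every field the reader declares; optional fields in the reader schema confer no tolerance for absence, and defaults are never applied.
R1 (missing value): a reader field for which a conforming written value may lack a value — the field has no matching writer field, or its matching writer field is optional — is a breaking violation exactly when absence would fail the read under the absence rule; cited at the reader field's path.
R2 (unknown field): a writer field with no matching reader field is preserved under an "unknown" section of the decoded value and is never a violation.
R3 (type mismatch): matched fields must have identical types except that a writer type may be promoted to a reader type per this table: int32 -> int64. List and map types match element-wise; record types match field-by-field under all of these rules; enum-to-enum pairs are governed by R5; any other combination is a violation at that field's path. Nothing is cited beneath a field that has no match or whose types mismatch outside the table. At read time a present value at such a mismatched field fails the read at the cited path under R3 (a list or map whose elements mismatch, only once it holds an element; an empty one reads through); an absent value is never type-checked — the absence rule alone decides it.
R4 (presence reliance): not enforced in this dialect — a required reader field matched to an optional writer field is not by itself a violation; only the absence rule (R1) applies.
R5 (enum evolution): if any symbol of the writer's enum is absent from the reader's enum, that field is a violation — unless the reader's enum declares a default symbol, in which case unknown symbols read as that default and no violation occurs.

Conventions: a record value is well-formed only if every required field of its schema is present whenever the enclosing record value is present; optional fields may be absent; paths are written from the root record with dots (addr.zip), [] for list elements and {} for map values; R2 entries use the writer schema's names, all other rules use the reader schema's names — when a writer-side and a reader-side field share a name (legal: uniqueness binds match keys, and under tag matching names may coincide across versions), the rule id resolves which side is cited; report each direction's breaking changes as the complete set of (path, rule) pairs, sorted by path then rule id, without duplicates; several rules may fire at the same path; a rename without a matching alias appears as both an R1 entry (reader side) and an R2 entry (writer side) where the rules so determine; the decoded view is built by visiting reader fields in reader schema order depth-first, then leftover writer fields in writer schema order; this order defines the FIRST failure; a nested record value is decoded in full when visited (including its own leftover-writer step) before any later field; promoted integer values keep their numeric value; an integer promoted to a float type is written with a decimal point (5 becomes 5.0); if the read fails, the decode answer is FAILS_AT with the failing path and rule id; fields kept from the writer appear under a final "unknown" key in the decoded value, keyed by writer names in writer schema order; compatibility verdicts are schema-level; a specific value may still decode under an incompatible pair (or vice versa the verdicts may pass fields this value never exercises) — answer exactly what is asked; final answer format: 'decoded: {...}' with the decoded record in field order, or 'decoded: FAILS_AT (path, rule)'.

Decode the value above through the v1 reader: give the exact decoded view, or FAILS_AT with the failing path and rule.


the writer's type comes first in each Shipment pair
decode walk for Shipment under reader schema v1:
  severity := "OWNER"
  extras := ["beta"]
  avatar := 0x1A2B (from writer signature)
  latitude := -2.5
  => decoded: {"severity": "OWNER", "extras": ["beta"], "avatar": 0x1A2B, "latitude": -2.5}
the rest of the Shipment diff is inert for this question:
  enum State (field severity in record Shipment): symbol PUSH added -> no rule fires on it and the decoded Shipment view is identical with or without it
  renamed field avatar to signature in record Shipment (alias avatar declared on the renamed field) -> no rule fires on it and the decoded Shipment view is identical with or without it

decoded: {"severity": "OWNER", "extras": ["beta"], "avatar": 0x1A2B, "latitude": -2.5}


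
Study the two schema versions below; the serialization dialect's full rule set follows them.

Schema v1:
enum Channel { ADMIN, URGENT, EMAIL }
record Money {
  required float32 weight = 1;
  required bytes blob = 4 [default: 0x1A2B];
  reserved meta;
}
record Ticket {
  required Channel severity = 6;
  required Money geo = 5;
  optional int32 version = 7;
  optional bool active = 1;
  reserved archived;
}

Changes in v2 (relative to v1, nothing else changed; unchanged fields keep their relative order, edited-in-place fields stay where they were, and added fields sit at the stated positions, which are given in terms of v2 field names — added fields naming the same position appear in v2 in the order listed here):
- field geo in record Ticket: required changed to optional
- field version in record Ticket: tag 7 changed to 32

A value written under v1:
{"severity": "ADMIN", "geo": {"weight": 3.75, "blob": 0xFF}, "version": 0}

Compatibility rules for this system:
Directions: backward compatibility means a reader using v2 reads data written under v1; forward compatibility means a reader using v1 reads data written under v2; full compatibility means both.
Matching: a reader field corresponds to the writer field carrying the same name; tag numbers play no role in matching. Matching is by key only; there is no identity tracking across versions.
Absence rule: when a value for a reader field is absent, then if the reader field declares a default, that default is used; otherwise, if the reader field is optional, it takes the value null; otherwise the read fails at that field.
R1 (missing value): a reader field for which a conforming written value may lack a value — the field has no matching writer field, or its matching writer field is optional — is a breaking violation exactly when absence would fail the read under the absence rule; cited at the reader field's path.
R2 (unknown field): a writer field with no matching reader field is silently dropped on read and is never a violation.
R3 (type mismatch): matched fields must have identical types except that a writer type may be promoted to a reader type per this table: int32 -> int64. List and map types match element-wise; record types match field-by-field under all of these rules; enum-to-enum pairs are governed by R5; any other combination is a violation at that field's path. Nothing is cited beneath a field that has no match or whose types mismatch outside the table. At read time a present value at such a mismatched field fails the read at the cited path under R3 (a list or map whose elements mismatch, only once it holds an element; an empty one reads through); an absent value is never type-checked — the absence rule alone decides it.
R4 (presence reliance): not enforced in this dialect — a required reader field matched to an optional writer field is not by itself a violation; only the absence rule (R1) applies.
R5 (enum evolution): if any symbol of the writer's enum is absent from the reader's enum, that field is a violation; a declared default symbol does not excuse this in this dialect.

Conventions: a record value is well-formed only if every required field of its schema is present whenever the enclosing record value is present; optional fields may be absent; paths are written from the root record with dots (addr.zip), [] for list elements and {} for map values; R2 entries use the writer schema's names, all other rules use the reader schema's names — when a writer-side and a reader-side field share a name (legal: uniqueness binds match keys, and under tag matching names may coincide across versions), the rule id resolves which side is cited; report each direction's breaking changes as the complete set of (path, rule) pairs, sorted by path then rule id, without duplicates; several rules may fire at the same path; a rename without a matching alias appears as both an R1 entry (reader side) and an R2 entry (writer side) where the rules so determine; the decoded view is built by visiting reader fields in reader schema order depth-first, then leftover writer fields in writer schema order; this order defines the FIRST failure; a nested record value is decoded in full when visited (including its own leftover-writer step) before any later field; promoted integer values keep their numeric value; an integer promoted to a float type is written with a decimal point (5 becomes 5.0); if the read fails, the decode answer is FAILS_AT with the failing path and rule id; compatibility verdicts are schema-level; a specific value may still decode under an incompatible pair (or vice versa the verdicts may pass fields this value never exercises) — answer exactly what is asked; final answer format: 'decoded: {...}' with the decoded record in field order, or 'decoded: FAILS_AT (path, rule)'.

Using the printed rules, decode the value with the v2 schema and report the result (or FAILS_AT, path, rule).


in Ticket below, arrows point writer -> reader
decode (reader v2):
  severity := "ADMIN"
  geo.weight := 3.75
  geo.blob := 0xFF
  version := 0
  active := null (not supplied -> null)
  => decoded: {"severity": "ADMIN", "geo": {"weight": 3.75, "blob": 0xFF}, "version": 0, "active": null}
checking off the Ticket differences that do not matter here:
  field geo in record Ticket: required changed to optional -> schema-level compatibility only; this Ticket value's decode is unchanged
  field version in record Ticket: tag 7 changed to 32 -> triggers nothing under the printed rules; the Ticket answer is the same either way

decoded: {"severity": "ADMIN", "geo": {"weight": 3.75, "blob": 0xFF}, "version": 0, "active": null}


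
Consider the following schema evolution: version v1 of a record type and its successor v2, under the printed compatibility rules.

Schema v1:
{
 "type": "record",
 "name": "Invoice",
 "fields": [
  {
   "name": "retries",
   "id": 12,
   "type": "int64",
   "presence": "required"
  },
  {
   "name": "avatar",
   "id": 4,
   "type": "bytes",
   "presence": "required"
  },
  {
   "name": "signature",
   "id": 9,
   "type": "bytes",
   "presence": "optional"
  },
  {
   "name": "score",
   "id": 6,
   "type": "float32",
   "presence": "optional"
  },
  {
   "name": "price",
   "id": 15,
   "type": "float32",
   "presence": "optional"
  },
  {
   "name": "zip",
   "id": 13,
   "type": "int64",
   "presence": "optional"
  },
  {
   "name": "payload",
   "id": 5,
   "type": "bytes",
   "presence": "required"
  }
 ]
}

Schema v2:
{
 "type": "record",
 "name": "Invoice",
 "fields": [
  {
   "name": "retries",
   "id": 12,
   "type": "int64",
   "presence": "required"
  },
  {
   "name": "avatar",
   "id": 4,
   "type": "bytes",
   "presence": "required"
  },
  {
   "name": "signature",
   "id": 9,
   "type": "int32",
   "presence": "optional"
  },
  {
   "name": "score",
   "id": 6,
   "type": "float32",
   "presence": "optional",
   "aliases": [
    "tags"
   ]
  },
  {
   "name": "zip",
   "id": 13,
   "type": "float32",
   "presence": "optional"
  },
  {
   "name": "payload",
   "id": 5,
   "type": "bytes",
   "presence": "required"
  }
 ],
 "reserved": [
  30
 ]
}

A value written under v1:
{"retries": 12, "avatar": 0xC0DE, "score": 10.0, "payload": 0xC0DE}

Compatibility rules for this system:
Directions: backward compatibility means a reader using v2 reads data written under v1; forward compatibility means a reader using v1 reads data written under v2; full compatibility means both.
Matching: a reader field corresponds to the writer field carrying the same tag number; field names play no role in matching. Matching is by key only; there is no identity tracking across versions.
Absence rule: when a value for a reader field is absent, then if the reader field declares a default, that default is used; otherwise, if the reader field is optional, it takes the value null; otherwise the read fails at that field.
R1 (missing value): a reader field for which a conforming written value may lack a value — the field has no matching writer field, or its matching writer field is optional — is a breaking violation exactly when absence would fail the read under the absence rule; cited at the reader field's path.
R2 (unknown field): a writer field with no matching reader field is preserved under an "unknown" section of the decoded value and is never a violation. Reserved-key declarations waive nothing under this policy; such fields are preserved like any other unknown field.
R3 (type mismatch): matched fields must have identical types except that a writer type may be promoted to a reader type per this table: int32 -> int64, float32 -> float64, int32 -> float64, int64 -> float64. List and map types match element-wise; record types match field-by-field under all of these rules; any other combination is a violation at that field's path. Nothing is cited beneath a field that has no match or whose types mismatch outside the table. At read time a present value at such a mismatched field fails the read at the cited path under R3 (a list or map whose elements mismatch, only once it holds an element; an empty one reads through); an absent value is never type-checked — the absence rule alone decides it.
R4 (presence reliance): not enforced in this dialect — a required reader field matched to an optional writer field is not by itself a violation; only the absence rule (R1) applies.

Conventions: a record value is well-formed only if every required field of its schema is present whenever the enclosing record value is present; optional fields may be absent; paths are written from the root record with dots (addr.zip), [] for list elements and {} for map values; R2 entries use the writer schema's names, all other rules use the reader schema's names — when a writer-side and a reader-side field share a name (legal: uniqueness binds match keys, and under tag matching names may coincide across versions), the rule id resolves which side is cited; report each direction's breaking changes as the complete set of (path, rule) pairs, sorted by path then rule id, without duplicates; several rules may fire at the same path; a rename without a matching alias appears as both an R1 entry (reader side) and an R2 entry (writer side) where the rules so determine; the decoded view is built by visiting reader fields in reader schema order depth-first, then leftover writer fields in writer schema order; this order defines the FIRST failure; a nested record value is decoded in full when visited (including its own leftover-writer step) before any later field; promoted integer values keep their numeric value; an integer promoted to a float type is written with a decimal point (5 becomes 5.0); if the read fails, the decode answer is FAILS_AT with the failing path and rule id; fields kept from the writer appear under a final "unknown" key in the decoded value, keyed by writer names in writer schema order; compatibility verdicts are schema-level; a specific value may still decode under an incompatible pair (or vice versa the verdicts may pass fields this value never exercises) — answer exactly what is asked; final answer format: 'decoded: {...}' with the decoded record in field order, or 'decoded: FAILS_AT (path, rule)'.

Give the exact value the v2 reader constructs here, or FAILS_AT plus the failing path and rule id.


decoded: {"retries": 12, "avatar": 0xC0DE, "signature": null, "score": 10.0, "zip": null, "payload": 0xC0DE}

the writer's type comes first in each Invoice pair
decoding the Invoice value with the v2 reader:
  retries := 12
  avatar := 0xC0DE
  signature := null (missing; optional => null)
  score := 10.0
  zip := null (missing; optional => null)
  payload := 0xC0DE
  => decoded: {"retries": 12, "avatar": 0xC0DE, "signature": null, "score": 10.0, "zip": null, "payload": 0xC0DE}
remaining Invoice differences; none change what is asked:
  field signature in record Invoice: type bytes changed to int32 -> shifts the Invoice verdicts, not this decode
  field zip in record Invoice: type int64 changed to float32 -> shifts the Invoice verdicts, not this decode


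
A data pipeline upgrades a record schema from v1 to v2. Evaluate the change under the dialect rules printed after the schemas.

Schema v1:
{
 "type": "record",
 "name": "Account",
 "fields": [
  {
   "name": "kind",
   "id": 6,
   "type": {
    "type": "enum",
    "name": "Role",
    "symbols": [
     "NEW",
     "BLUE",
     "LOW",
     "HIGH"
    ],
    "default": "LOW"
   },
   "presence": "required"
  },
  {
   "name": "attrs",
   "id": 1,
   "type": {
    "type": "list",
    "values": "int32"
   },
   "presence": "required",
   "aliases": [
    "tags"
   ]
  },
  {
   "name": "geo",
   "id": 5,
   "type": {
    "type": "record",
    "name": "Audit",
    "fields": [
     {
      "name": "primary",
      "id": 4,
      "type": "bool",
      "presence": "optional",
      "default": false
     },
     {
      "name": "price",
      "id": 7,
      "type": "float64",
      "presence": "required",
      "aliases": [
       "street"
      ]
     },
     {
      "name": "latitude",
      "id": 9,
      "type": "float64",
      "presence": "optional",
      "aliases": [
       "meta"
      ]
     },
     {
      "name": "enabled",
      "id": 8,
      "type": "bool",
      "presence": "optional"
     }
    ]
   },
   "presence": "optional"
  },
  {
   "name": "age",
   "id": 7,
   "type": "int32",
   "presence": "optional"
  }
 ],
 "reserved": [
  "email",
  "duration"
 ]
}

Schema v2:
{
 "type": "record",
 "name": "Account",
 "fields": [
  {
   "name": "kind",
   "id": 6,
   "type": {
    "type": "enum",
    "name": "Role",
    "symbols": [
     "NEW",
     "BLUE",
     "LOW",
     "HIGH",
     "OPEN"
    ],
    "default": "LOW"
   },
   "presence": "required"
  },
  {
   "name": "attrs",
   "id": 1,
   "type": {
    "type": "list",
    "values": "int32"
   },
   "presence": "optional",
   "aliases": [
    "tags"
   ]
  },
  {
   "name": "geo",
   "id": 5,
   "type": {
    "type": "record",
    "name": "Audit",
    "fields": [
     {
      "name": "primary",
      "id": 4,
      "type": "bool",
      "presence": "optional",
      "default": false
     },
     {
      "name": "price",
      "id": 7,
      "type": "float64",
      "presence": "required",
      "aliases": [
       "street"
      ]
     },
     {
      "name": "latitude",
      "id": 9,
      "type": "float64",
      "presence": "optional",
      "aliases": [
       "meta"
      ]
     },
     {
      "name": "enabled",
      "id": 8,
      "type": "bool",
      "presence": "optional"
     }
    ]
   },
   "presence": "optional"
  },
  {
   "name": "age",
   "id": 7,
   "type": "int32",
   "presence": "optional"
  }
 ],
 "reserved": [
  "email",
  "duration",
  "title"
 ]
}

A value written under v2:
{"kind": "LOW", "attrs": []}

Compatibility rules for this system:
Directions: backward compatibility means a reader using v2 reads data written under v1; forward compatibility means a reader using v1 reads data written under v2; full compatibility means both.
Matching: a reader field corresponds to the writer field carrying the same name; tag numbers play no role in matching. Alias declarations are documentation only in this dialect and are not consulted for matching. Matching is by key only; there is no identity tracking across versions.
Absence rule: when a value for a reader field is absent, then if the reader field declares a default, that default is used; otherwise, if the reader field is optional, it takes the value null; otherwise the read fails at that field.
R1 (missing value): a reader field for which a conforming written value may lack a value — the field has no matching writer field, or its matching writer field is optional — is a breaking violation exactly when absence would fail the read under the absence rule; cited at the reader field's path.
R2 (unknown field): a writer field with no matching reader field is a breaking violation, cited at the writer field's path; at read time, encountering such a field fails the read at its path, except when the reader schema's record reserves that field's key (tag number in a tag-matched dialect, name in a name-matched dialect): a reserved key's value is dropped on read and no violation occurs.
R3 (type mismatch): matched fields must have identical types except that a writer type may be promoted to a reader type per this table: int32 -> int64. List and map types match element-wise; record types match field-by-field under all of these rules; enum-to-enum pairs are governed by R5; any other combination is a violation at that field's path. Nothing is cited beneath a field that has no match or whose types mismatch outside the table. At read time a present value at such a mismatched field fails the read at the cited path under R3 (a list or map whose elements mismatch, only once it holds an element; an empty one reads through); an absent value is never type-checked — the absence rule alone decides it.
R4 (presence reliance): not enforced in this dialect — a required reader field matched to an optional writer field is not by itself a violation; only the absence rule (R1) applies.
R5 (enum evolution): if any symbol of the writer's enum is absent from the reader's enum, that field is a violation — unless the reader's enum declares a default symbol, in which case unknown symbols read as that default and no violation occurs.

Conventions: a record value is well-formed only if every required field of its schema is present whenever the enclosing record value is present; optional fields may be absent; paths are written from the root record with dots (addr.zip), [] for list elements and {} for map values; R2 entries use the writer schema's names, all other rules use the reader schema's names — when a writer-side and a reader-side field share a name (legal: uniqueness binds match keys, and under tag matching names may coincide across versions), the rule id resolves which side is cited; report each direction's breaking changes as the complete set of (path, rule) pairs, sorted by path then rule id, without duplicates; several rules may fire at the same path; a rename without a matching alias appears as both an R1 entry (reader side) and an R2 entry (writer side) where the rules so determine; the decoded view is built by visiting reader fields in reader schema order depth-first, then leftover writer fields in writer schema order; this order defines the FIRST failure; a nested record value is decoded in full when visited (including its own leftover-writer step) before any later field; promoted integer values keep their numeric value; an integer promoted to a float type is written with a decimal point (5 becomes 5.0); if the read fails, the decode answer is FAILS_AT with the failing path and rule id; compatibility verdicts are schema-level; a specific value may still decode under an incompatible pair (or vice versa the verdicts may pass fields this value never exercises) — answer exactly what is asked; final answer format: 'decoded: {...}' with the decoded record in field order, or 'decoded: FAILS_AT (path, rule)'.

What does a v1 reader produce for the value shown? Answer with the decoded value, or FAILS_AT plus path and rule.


decoded: {"kind": "LOW", "attrs": [], "geo": null, "age": null}

arrows below run writer -> reader for Account
decode (reader v1):
  kind := "LOW"
  attrs := []
  geo := null (absent, optional -> null)
  age := null (absent, optional -> null)
  => decoded: {"kind": "LOW", "attrs": [], "geo": null, "age": null}
the rest of the Account diff is inert for this question:
  field attrs in record Account: required changed to optional -> matters for Account compatibility verdicts, not for this value's decode
  enum Role (field kind in record Account): symbol OPEN added -> inert under this dialect — no rule fires on Account and the result does not move


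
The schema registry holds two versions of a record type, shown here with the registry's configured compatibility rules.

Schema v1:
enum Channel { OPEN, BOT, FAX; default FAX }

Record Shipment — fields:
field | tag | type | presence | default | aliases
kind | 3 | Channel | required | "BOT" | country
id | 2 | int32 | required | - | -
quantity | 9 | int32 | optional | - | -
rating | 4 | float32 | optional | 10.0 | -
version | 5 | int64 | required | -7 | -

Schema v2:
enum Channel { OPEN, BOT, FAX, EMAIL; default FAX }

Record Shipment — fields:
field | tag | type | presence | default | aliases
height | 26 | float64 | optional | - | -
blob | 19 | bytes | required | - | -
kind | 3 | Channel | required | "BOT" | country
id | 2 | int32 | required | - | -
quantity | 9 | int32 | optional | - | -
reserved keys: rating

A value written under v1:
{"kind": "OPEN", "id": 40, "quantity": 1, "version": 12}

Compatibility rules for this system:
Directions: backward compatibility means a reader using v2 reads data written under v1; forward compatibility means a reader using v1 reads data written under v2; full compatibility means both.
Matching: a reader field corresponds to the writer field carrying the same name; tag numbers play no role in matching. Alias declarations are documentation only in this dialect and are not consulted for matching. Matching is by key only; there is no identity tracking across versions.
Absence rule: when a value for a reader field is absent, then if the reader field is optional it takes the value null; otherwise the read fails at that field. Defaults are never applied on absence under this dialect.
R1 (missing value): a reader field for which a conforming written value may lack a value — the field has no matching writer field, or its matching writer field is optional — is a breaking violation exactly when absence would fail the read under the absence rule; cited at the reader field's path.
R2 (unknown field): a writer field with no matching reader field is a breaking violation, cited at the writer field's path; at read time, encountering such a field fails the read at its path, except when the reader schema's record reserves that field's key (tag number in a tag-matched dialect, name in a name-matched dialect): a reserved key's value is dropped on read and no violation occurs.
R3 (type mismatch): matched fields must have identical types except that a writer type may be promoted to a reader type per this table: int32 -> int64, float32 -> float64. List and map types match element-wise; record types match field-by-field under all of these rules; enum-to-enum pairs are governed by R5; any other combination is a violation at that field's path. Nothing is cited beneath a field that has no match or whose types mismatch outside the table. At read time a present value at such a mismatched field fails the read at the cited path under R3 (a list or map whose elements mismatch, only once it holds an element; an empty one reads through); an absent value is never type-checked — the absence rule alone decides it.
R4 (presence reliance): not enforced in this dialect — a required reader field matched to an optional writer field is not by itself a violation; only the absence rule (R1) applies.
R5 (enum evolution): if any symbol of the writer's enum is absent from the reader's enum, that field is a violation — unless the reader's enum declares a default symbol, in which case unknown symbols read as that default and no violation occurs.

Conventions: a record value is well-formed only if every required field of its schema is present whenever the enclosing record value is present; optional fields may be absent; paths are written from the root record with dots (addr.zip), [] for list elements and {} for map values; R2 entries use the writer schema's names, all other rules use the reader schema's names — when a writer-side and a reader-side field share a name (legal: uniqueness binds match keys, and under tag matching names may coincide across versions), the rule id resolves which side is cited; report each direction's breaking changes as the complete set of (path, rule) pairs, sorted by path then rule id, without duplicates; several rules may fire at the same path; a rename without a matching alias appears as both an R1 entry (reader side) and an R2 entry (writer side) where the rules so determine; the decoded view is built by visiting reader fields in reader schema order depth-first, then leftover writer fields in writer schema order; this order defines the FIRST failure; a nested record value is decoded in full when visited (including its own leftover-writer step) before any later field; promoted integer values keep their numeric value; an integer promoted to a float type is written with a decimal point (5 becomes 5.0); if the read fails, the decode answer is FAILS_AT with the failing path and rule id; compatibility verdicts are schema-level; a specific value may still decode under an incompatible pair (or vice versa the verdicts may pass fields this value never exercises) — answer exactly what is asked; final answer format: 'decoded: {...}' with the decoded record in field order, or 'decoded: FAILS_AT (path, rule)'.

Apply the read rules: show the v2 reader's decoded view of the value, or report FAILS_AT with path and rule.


decoded: FAILS_AT (blob, R1)

the writer's type comes first in each Shipment pair
decode walk for Shipment under reader schema v2:
  height := null (not supplied -> null)
  read fails at blob under R1 (no fill)
  => FAILS_AT (blob, R1)
diffs on Shipment not affecting the asked answer:
  removed field rating from record Shipment (its key "rating" joins the reserved list) -> no rule fires on it and the decoded Shipment view is identical with or without it
  added field height to record Shipment: optional float64, tag 26 (in v2 it sits immediately before kind) -> schema-level compatibility only; this Shipment value's decode is unchanged
  enum Channel (field kind in record Shipment): symbol EMAIL added -> no rule fires on it and the decoded Shipment view is identical with or without it
  removed field version from record Shipment -> schema-level compatibility only; this Shipment value's decode is unchanged
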